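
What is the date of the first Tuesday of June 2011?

June 1, 2011 is a Wednesday.
The first Tuesday is therefore June 7 (6 days later).

June 7, 2011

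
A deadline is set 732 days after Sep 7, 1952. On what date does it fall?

September 9, 1954

+365 (one year) → Sep 7, 1953 (367 left).
Sep has 30 days: +24 → Oct 1, 1953 (343 left).
Oct has 31 days: +31 → Nov 1, 1953 (312 left).
Nov has 30 days: +30 → Dec 1, 1953 (282 left).
Dec has 31 days: +31 → Jan 1, 1954 (251 left).
Jan has 31 days: +31 → Feb 1, 1954 (220 left).
Feb has 28 days: +28 → Mar 1, 1954 (192 left).
Mar has 31 days: +31 → Apr 1, 1954 (161 left).
Apr has 30 days: +30 → May 1, 1954 (131 left).
May has 31 days: +31 → Jun 1, 1954 (100 left).
Jun has 30 days: +30 → Jul 1, 1954 (70 left).
Jul has 31 days: +31 → Aug 1, 1954 (39 left).
Aug has 31 days: +31 → Sep 1, 1954 (8 left).
+8 → Sep 9, 1954.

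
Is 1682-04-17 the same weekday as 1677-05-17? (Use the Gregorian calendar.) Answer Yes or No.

No

From May 17, 1677 to Apr 17, 1682 is 1796 days.
1796 mod 7 = 4, so they are different weekdays.
(May 17, 1677 is a Monday; Apr 17, 1682 is a Friday.)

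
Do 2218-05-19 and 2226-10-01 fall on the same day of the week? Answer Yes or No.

From May 19, 2218 to Oct 1, 2226 is 3057 days.
3057 mod 7 = 5, so they are different weekdays.
(May 19, 2218 is a Tuesday; Oct 1, 2226 is a Sunday.)

No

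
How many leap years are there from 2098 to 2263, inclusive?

Multiples of 4 in [2098,2263]: 41.
Of those, multiples of 100: 2 (not leap unless ÷400).
Multiples of 400: 0.
Leap years = 41 − 2 + 0 = 39.

39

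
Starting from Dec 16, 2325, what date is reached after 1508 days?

+365 (one year) → Dec 16, 2326 (1143 left).
+365 (one year) → Dec 16, 2327 (778 left).
+366 (one year; includes Feb 29, 2328) → Dec 16, 2328 (412 left).
+365 (one year) → Dec 16, 2329 (47 left).
Dec has 31 days: +16 → Jan 1, 2330 (31 left).
Jan has 31 days: +31 → Feb 1, 2330 (0 left).

February 1, 2330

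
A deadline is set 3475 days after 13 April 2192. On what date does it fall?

October 19, 2201

+365 (one year) → Apr 13, 2193 (3110 left).
+365 (one year) → Apr 13, 2194 (2745 left).
+365 (one year) → Apr 13, 2195 (2380 left).
+366 (one year; includes Feb 29, 2196) → Apr 13, 2196 (2014 left).
+365 (one year) → Apr 13, 2197 (1649 left).
+365 (one year) → Apr 13, 2198 (1284 left).
+365 (one year) → Apr 13, 2199 (919 left).
+365 (one year) → Apr 13, 2200 (554 left).
+365 (one year) → Apr 13, 2201 (189 left).
Apr has 30 days: +18 → May 1, 2201 (171 left).
May has 31 days: +31 → Jun 1, 2201 (140 left).
Jun has 30 days: +30 → Jul 1, 2201 (110 left).
Jul has 31 days: +31 → Aug 1, 2201 (79 left).
Aug has 31 days: +31 → Sep 1, 2201 (48 left).
Sep has 30 days: +30 → Oct 1, 2201 (18 left).
+18 → Oct 19, 2201.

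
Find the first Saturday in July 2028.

July 1, 2028

July 1, 2028 is a Saturday.
The first Saturday is therefore July 1 (same day).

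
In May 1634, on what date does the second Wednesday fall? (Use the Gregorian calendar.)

May 1, 1634 is a Monday.
The first Wednesday is therefore May 3 (2 days later).
The second Wednesday is 3 + 1×7 = May 10.

May 10, 1634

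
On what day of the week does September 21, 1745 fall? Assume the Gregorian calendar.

Doomsday rule: the anchor day for the 1700s is Sunday. For year 45: 45÷12 = 3 r 9, and 9÷4 = 2, so 3+9+2 = 14.
Sunday + 14 ≡ Sunday — that's 1745's doomsday.
In September the doomsday date is Sep 5.
Sep 21 is 16 days after Sep 5; 16 mod 7 = 2, so Sunday + 2 = Tuesday.

Tuesday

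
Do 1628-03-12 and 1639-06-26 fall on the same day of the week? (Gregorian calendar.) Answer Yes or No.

Yes

From Mar 12, 1628 to Jun 26, 1639 is 4123 days.
4123 mod 7 = 0, so they are the same weekday.
(Mar 12, 1628 is a Sunday; Jun 26, 1639 is a Sunday.)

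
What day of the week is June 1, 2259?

Wednesday

Doomsday rule: the anchor day for the 2200s is Friday. For year 59: 59÷12 = 4 r 11, and 11÷4 = 2, so 4+11+2 = 17.
Friday + 17 ≡ Monday — that's 2259's doomsday.
In June the doomsday date is Jun 6.
Jun 1 is 5 days before Jun 6; 5 mod 7 = 5, so Monday − 5 = Wednesday.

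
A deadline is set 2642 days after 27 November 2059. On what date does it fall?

+366 (one year; includes Feb 29, 2060) → Nov 27, 2060 (2276 left).
+365 (one year) → Nov 27, 2061 (1911 left).
+365 (one year) → Nov 27, 2062 (1546 left).
+365 (one year) → Nov 27, 2063 (1181 left).
+366 (one year; includes Feb 29, 2064) → Nov 27, 2064 (815 left).
+365 (one year) → Nov 27, 2065 (450 left).
+365 (one year) → Nov 27, 2066 (85 left).
Nov has 30 days: +4 → Dec 1, 2066 (81 left).
Dec has 31 days: +31 → Jan 1, 2067 (50 left).
Jan has 31 days: +31 → Feb 1, 2067 (19 left).
+19 → Feb 20, 2067.

February 20, 2067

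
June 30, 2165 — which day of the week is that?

Sunday

January 1, 2165 is a Tuesday.
Jan 1, 2165 → Feb 1, 2165: 31 days (January has 31).
Feb 1, 2165 → Mar 1, 2165: 28 days (February has 28).
Mar 1, 2165 → Apr 1, 2165: 31 days (March has 31).
Apr 1, 2165 → May 1, 2165: 30 days (April has 30).
May 1, 2165 → Jun 1, 2165: 31 days (May has 31).
Jun 1, 2165 → Jun 30, 2165: 29 days.
Total: 180 days.
180 mod 7 = 5, so Tuesday + 5 = Sunday.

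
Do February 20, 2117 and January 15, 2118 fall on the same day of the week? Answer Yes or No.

From Feb 20, 2117 to Jan 15, 2118 is 329 days.
329 mod 7 = 0, so they are the same weekday.
(Feb 20, 2117 is a Saturday; Jan 15, 2118 is a Saturday.)

Yes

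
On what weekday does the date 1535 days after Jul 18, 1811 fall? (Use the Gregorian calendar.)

Saturday

Jul 18, 1811 is a Thursday.
1535 mod 7 = 2, so 1535 days after a Thursday is Thursday + 2 = Saturday.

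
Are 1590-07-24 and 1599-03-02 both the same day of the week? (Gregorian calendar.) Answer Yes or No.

Yes

From Jul 24, 1590 to Mar 2, 1599 is 3143 days.
3143 mod 7 = 0, so they are the same weekday.
(Jul 24, 1590 is a Tuesday; Mar 2, 1599 is a Tuesday.)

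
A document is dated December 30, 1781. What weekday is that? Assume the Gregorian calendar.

Doomsday rule: the anchor day for the 1700s is Sunday. For year 81: 81÷12 = 6 r 9, and 9÷4 = 2, so 6+9+2 = 17.
Sunday + 17 ≡ Wednesday — that's 1781's doomsday.
In December the doomsday date is Dec 12.
Dec 30 is 18 days after Dec 12; 18 mod 7 = 4, so Wednesday + 4 = Sunday.

Sunday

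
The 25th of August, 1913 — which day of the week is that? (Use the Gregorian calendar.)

Monday

Doomsday rule: the anchor day for the 1900s is Wednesday. For year 13: 13÷12 = 1 r 1, and 1÷4 = 0, so 1+1+0 = 2.
Wednesday + 2 ≡ Friday — that's 1913's doomsday.
In August the doomsday date is Aug 8.
Aug 25 is 17 days after Aug 8; 17 mod 7 = 3, so Friday + 3 = Monday.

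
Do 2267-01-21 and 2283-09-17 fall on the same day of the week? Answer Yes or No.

From Jan 21, 2267 to Sep 17, 2283 is 6083 days.
6083 mod 7 = 0, so they are the same weekday.
(Jan 21, 2267 is a Monday; Sep 17, 2283 is a Monday.)

Yes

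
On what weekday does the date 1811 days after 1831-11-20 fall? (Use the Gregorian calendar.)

Nov 20, 1831 is a Sunday.
1811 mod 7 = 5, so 1811 days after a Sunday is Sunday + 5 = Friday.

Friday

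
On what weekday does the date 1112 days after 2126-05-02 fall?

First find the weekday of May 2, 2126. Doomsday rule: the anchor day for the 2100s is Sunday. For year 26: 26÷12 = 2 r 2, and 2÷4 = 0, so 2+2+0 = 4.
Sunday + 4 ≡ Thursday — that's 2126's doomsday.
In May the doomsday date is May 9.
May 2 is 7 days before May 9; 7 mod 7 = 0, so Thursday − 0 = Thursday.
1112 mod 7 = 6, so 1112 days after a Thursday is Thursday + 6 = Wednesday.

Wednesday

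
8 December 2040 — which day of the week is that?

Saturday

Doomsday rule: the anchor day for the 2000s is Tuesday. For year 40: 40÷12 = 3 r 4, and 4÷4 = 1, so 3+4+1 = 8.
Tuesday + 8 ≡ Wednesday — that's 2040's doomsday.
In December the doomsday date is Dec 12.
Dec 8 is 4 days before Dec 12; 4 mod 7 = 4, so Wednesday − 4 = Saturday.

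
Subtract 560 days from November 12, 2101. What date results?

−365 (one year) → Nov 12, 2100 (195 left).
−12 → Oct 31, 2100 (end of Oct, 31 days; 183 left).
−31 → Sep 30, 2100 (end of Sep, 30 days; 152 left).
−30 → Aug 31, 2100 (end of Aug, 31 days; 122 left).
−31 → Jul 31, 2100 (end of Jul, 31 days; 91 left).
−31 → Jun 30, 2100 (end of Jun, 30 days; 60 left).
−30 → May 31, 2100 (end of May, 31 days; 30 left).
−30 → May 1, 2100.

May 1, 2100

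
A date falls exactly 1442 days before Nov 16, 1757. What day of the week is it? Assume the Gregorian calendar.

First find the weekday of Nov 16, 1757. Doomsday rule: the anchor day for the 1700s is Sunday. For year 57: 57÷12 = 4 r 9, and 9÷4 = 2, so 4+9+2 = 15.
Sunday + 15 ≡ Monday — that's 1757's doomsday.
In November the doomsday date is Nov 7.
Nov 16 is 9 days after Nov 7; 9 mod 7 = 2, so Monday + 2 = Wednesday.
1442 mod 7 = 0, so 1442 days before a Wednesday is Wednesday − 0 = Wednesday.

Wednesday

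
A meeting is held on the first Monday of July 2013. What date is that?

July 1, 2013 is a Monday.
The first Monday is therefore July 1 (same day).

July 1, 2013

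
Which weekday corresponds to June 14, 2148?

Friday

Doomsday rule: the anchor day for the 2100s is Sunday. For year 48: 48÷12 = 4 r 0, and 0÷4 = 0, so 4+0+0 = 4.
Sunday + 4 ≡ Thursday — that's 2148's doomsday.
In June the doomsday date is Jun 6.
Jun 14 is 8 days after Jun 6; 8 mod 7 = 1, so Thursday + 1 = Friday.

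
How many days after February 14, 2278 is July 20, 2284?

2348

Feb 14, 2278 → Feb 14, 2279: 365 days.
Feb 14, 2279 → Feb 14, 2280: 365 days.
Feb 14, 2280 → Feb 14, 2281: 366 days (Feb 29, 2280 is in that span).
Feb 14, 2281 → Feb 14, 2282: 365 days.
Feb 14, 2282 → Feb 14, 2283: 365 days.
Feb 14, 2283 → Feb 14, 2284: 365 days.
Feb 14, 2284 → Mar 14, 2284: 29 days (February has 29).
Mar 14, 2284 → Apr 14, 2284: 31 days (March has 31).
Apr 14, 2284 → May 14, 2284: 30 days (April has 30).
May 14, 2284 → Jun 14, 2284: 31 days (May has 31).
Jun 14, 2284 → Jul 14, 2284: 30 days (June has 30).
Jul 14, 2284 → Jul 20, 2284: 6 days.
Total: 2348 days.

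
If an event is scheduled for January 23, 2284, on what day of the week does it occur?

Wednesday

Doomsday rule: the anchor day for the 2200s is Friday. For year 84: 84÷12 = 7 r 0, and 0÷4 = 0, so 7+0+0 = 7.
Friday + 7 ≡ Friday — that's 2284's doomsday.
In January the doomsday date is Jan 4 (2284 is a leap year (divisible by 4)).
Jan 23 is 19 days after Jan 4; 19 mod 7 = 5, so Friday + 5 = Wednesday.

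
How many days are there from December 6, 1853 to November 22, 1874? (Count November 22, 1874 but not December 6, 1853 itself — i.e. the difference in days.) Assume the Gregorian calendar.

7656

Dec 6, 1853 → Dec 6, 1854: 365 days.
Dec 6, 1854 → Dec 6, 1855: 365 days.
Dec 6, 1855 → Dec 6, 1856: 366 days (Feb 29, 1856 is in that span).
Dec 6, 1856 → Dec 6, 1857: 365 days.
Dec 6, 1857 → Dec 6, 1858: 365 days.
Dec 6, 1858 → Dec 6, 1859: 365 days.
Dec 6, 1859 → Dec 6, 1860: 366 days (Feb 29, 1860 is in that span).
Dec 6, 1860 → Dec 6, 1861: 365 days.
Dec 6, 1861 → Dec 6, 1862: 365 days.
Dec 6, 1862 → Dec 6, 1863: 365 days.
Dec 6, 1863 → Dec 6, 1864: 366 days (Feb 29, 1864 is in that span).
Dec 6, 1864 → Dec 6, 1865: 365 days.
Dec 6, 1865 → Dec 6, 1866: 365 days.
Dec 6, 1866 → Dec 6, 1867: 365 days.
Dec 6, 1867 → Dec 6, 1868: 366 days (Feb 29, 1868 is in that span).
Dec 6, 1868 → Dec 6, 1869: 365 days.
Dec 6, 1869 → Dec 6, 1870: 365 days.
Dec 6, 1870 → Dec 6, 1871: 365 days.
Dec 6, 1871 → Dec 6, 1872: 366 days (Feb 29, 1872 is in that span).
Dec 6, 1872 → Dec 6, 1873: 365 days.
Dec 6, 1873 → Jan 6, 1874: 31 days (December has 31).
Jan 6, 1874 → Feb 6, 1874: 31 days (January has 31).
Feb 6, 1874 → Mar 6, 1874: 28 days (February has 28).
Mar 6, 1874 → Apr 6, 1874: 31 days (March has 31).
Apr 6, 1874 → May 6, 1874: 30 days (April has 30).
May 6, 1874 → Jun 6, 1874: 31 days (May has 31).
Jun 6, 1874 → Jul 6, 1874: 30 days (June has 30).
Jul 6, 1874 → Aug 6, 1874: 31 days (July has 31).
Aug 6, 1874 → Sep 6, 1874: 31 days (August has 31).
Sep 6, 1874 → Oct 6, 1874: 30 days (September has 30).
Oct 6, 1874 → Nov 6, 1874: 31 days (October has 31).
Nov 6, 1874 → Nov 22, 1874: 16 days.
Total: 7656 days.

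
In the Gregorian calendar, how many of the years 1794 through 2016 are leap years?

Multiples of 4 in [1794,2016]: 56.
Of those, multiples of 100: 3 (not leap unless ÷400).
Multiples of 400: 1.
Leap years = 56 − 3 + 1 = 54.

54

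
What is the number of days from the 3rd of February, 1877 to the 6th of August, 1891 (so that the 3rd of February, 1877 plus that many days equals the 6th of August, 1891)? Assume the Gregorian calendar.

Feb 3, 1877 → Feb 3, 1878: 365 days.
Feb 3, 1878 → Feb 3, 1879: 365 days.
Feb 3, 1879 → Feb 3, 1880: 365 days.
Feb 3, 1880 → Feb 3, 1881: 366 days (Feb 29, 1880 is in that span).
Feb 3, 1881 → Feb 3, 1882: 365 days.
Feb 3, 1882 → Feb 3, 1883: 365 days.
Feb 3, 1883 → Feb 3, 1884: 365 days.
Feb 3, 1884 → Feb 3, 1885: 366 days (Feb 29, 1884 is in that span).
Feb 3, 1885 → Feb 3, 1886: 365 days.
Feb 3, 1886 → Feb 3, 1887: 365 days.
Feb 3, 1887 → Feb 3, 1888: 365 days.
Feb 3, 1888 → Feb 3, 1889: 366 days (Feb 29, 1888 is in that span).
Feb 3, 1889 → Feb 3, 1890: 365 days.
Feb 3, 1890 → Feb 3, 1891: 365 days.
Feb 3, 1891 → Mar 3, 1891: 28 days (February has 28).
Mar 3, 1891 → Apr 3, 1891: 31 days (March has 31).
Apr 3, 1891 → May 3, 1891: 30 days (April has 30).
May 3, 1891 → Jun 3, 1891: 31 days (May has 31).
Jun 3, 1891 → Jul 3, 1891: 30 days (June has 30).
Jul 3, 1891 → Aug 3, 1891: 31 days (July has 31).
Aug 3, 1891 → Aug 6, 1891: 3 days.
Total: 5297 days.

5297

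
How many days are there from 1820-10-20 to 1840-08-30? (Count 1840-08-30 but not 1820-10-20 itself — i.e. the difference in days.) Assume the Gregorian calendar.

Oct 20, 1820 → Oct 20, 1821: 365 days.
Oct 20, 1821 → Oct 20, 1822: 365 days.
Oct 20, 1822 → Oct 20, 1823: 365 days.
Oct 20, 1823 → Oct 20, 1824: 366 days (Feb 29, 1824 is in that span).
Oct 20, 1824 → Oct 20, 1825: 365 days.
Oct 20, 1825 → Oct 20, 1826: 365 days.
Oct 20, 1826 → Oct 20, 1827: 365 days.
Oct 20, 1827 → Oct 20, 1828: 366 days (Feb 29, 1828 is in that span).
Oct 20, 1828 → Oct 20, 1829: 365 days.
Oct 20, 1829 → Oct 20, 1830: 365 days.
Oct 20, 1830 → Oct 20, 1831: 365 days.
Oct 20, 1831 → Oct 20, 1832: 366 days (Feb 29, 1832 is in that span).
Oct 20, 1832 → Oct 20, 1833: 365 days.
Oct 20, 1833 → Oct 20, 1834: 365 days.
Oct 20, 1834 → Oct 20, 1835: 365 days.
Oct 20, 1835 → Oct 20, 1836: 366 days (Feb 29, 1836 is in that span).
Oct 20, 1836 → Oct 20, 1837: 365 days.
Oct 20, 1837 → Oct 20, 1838: 365 days.
Oct 20, 1838 → Oct 20, 1839: 365 days.
Oct 20, 1839 → Nov 20, 1839: 31 days (October has 31).
Nov 20, 1839 → Dec 20, 1839: 30 days (November has 30).
Dec 20, 1839 → Jan 20, 1840: 31 days (December has 31).
Jan 20, 1840 → Feb 20, 1840: 31 days (January has 31).
Feb 20, 1840 → Mar 20, 1840: 29 days (February has 29).
Mar 20, 1840 → Apr 20, 1840: 31 days (March has 31).
Apr 20, 1840 → May 20, 1840: 30 days (April has 30).
May 20, 1840 → Jun 20, 1840: 31 days (May has 31).
Jun 20, 1840 → Jul 20, 1840: 30 days (June has 30).
Jul 20, 1840 → Aug 20, 1840: 31 days (July has 31).
Aug 20, 1840 → Aug 30, 1840: 10 days.
Total: 7254 days.

7254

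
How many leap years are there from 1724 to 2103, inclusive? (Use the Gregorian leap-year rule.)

Multiples of 4 in [1724,2103]: 95.
Of those, multiples of 100: 4 (not leap unless ÷400).
Multiples of 400: 1.
Leap years = 95 − 4 + 1 = 92.

92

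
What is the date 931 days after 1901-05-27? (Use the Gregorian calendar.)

+365 (one year) → May 27, 1902 (566 left).
+365 (one year) → May 27, 1903 (201 left).
May has 31 days: +5 → Jun 1, 1903 (196 left).
Jun has 30 days: +30 → Jul 1, 1903 (166 left).
Jul has 31 days: +31 → Aug 1, 1903 (135 left).
Aug has 31 days: +31 → Sep 1, 1903 (104 left).
Sep has 30 days: +30 → Oct 1, 1903 (74 left).
Oct has 31 days: +31 → Nov 1, 1903 (43 left).
Nov has 30 days: +30 → Dec 1, 1903 (13 left).
+13 → Dec 14, 1903.

December 14, 1903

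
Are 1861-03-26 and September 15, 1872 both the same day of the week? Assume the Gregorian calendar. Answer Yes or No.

From Mar 26, 1861 to Sep 15, 1872 is 4191 days.
4191 mod 7 = 5, so they are different weekdays.
(Mar 26, 1861 is a Tuesday; Sep 15, 1872 is a Sunday.)

No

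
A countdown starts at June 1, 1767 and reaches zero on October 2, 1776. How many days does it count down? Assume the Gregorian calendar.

3411

Jun 1, 1767 → Jun 1, 1768: 366 days (Feb 29, 1768 is in that span).
Jun 1, 1768 → Jun 1, 1769: 365 days.
Jun 1, 1769 → Jun 1, 1770: 365 days.
Jun 1, 1770 → Jun 1, 1771: 365 days.
Jun 1, 1771 → Jun 1, 1772: 366 days (Feb 29, 1772 is in that span).
Jun 1, 1772 → Jun 1, 1773: 365 days.
Jun 1, 1773 → Jun 1, 1774: 365 days.
Jun 1, 1774 → Jun 1, 1775: 365 days.
Jun 1, 1775 → Jun 1, 1776: 366 days (Feb 29, 1776 is in that span).
Jun 1, 1776 → Jul 1, 1776: 30 days (June has 30).
Jul 1, 1776 → Aug 1, 1776: 31 days (July has 31).
Aug 1, 1776 → Sep 1, 1776: 31 days (August has 31).
Sep 1, 1776 → Oct 1, 1776: 30 days (September has 30).
Oct 1, 1776 → Oct 2, 1776: 1 days.
Total: 3411 days.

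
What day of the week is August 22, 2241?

January 1, 2241 is a Friday.
Jan 1, 2241 → Feb 1, 2241: 31 days (January has 31).
Feb 1, 2241 → Mar 1, 2241: 28 days (February has 28).
Mar 1, 2241 → Apr 1, 2241: 31 days (March has 31).
Apr 1, 2241 → May 1, 2241: 30 days (April has 30).
May 1, 2241 → Jun 1, 2241: 31 days (May has 31).
Jun 1, 2241 → Jul 1, 2241: 30 days (June has 30).
Jul 1, 2241 → Aug 1, 2241: 31 days (July has 31).
Aug 1, 2241 → Aug 22, 2241: 21 days.
Total: 233 days.
233 mod 7 = 2, so Friday + 2 = Sunday.

Sunday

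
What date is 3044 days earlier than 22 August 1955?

−365 (one year) → Aug 22, 1954 (2679 left).
−365 (one year) → Aug 22, 1953 (2314 left).
−365 (one year) → Aug 22, 1952 (1949 left).
−366 (one year; includes Feb 29, 1952) → Aug 22, 1951 (1583 left).
−365 (one year) → Aug 22, 1950 (1218 left).
−365 (one year) → Aug 22, 1949 (853 left).
−365 (one year) → Aug 22, 1948 (488 left).
−366 (one year; includes Feb 29, 1948) → Aug 22, 1947 (122 left).
−22 → Jul 31, 1947 (end of Jul, 31 days; 100 left).
−31 → Jun 30, 1947 (end of Jun, 30 days; 69 left).
−30 → May 31, 1947 (end of May, 31 days; 39 left).
−31 → Apr 30, 1947 (end of Apr, 30 days; 8 left).
−8 → Apr 22, 1947.

April 22, 1947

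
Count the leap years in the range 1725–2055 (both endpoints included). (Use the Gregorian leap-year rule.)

80

Multiples of 4 in [1725,2055]: 82.
Of those, multiples of 100: 3 (not leap unless ÷400).
Multiples of 400: 1.
Leap years = 82 − 3 + 1 = 80.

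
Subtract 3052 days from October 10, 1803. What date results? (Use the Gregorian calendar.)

June 1, 1795

−365 (one year) → Oct 10, 1802 (2687 left).
−365 (one year) → Oct 10, 1801 (2322 left).
−365 (one year) → Oct 10, 1800 (1957 left).
−365 (one year) → Oct 10, 1799 (1592 left).
−365 (one year) → Oct 10, 1798 (1227 left).
−365 (one year) → Oct 10, 1797 (862 left).
−365 (one year) → Oct 10, 1796 (497 left).
−366 (one year; includes Feb 29, 1796) → Oct 10, 1795 (131 left).
−10 → Sep 30, 1795 (end of Sep, 30 days; 121 left).
−30 → Aug 31, 1795 (end of Aug, 31 days; 91 left).
−31 → Jul 31, 1795 (end of Jul, 31 days; 60 left).
−31 → Jun 30, 1795 (end of Jun, 30 days; 29 left).
−29 → Jun 1, 1795.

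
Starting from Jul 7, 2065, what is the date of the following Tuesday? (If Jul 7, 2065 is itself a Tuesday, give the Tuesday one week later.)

July 14, 2065

Jul 7, 2065 is a Tuesday.
From Tuesday to the next Tuesday is 7 days.
Jul 7, 2065 + 7 = Jul 14, 2065.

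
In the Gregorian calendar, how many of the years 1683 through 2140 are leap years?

111

Multiples of 4 in [1683,2140]: 115.
Of those, multiples of 100: 5 (not leap unless ÷400).
Multiples of 400: 1.
Leap years = 115 − 5 + 1 = 111.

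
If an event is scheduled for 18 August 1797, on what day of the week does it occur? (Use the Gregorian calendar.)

Doomsday rule: the anchor day for the 1700s is Sunday. For year 97: 97÷12 = 8 r 1, and 1÷4 = 0, so 8+1+0 = 9.
Sunday + 9 ≡ Tuesday — that's 1797's doomsday.
In August the doomsday date is Aug 8.
Aug 18 is 10 days after Aug 8; 10 mod 7 = 3, so Tuesday + 3 = Friday.

Friday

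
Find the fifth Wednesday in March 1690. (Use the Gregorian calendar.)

March 29, 1690

March 1, 1690 is a Wednesday.
The first Wednesday is therefore March 1 (same day).
The fifth Wednesday is 1 + 4×7 = March 29.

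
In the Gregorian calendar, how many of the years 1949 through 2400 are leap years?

Multiples of 4 in [1949,2400]: 113.
Of those, multiples of 100: 5 (not leap unless ÷400).
Multiples of 400: 2.
Leap years = 113 − 5 + 2 = 110.

110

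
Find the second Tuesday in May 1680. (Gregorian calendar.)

May 1, 1680 is a Wednesday.
The first Tuesday is therefore May 7 (6 days later).
The second Tuesday is 7 + 1×7 = May 14.

May 14, 1680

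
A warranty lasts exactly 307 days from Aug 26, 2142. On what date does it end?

June 29, 2143

Aug has 31 days: +6 → Sep 1, 2142 (301 left).
Sep has 30 days: +30 → Oct 1, 2142 (271 left).
Oct has 31 days: +31 → Nov 1, 2142 (240 left).
Nov has 30 days: +30 → Dec 1, 2142 (210 left).
Dec has 31 days: +31 → Jan 1, 2143 (179 left).
Jan has 31 days: +31 → Feb 1, 2143 (148 left).
Feb has 28 days: +28 → Mar 1, 2143 (120 left).
Mar has 31 days: +31 → Apr 1, 2143 (89 left).
Apr has 30 days: +30 → May 1, 2143 (59 left).
May has 31 days: +31 → Jun 1, 2143 (28 left).
+28 → Jun 29, 2143.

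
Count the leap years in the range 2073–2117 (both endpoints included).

Multiples of 4 in [2073,2117]: 11.
Of those, multiples of 100: 1 (not leap unless ÷400).
Multiples of 400: 0.
Leap years = 11 − 1 + 0 = 10.

10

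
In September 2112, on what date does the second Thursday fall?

September 1, 2112 is a Thursday.
The first Thursday is therefore September 1 (same day).
The second Thursday is 1 + 1×7 = September 8.

September 8, 2112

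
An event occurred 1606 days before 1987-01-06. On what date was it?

−365 (one year) → Jan 6, 1986 (1241 left).
−365 (one year) → Jan 6, 1985 (876 left).
−366 (one year; includes Feb 29, 1984) → Jan 6, 1984 (510 left).
−365 (one year) → Jan 6, 1983 (145 left).
−6 → Dec 31, 1982 (end of Dec, 31 days; 139 left).
−31 → Nov 30, 1982 (end of Nov, 30 days; 108 left).
−30 → Oct 31, 1982 (end of Oct, 31 days; 78 left).
−31 → Sep 30, 1982 (end of Sep, 30 days; 47 left).
−30 → Aug 31, 1982 (end of Aug, 31 days; 17 left).
−17 → Aug 14, 1982.

August 14, 1982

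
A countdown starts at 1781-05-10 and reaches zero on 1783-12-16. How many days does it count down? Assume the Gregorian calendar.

May 10, 1781 → May 10, 1782: 365 days.
May 10, 1782 → May 10, 1783: 365 days.
May 10, 1783 → Jun 10, 1783: 31 days (May has 31).
Jun 10, 1783 → Jul 10, 1783: 30 days (June has 30).
Jul 10, 1783 → Aug 10, 1783: 31 days (July has 31).
Aug 10, 1783 → Sep 10, 1783: 31 days (August has 31).
Sep 10, 1783 → Oct 10, 1783: 30 days (September has 30).
Oct 10, 1783 → Nov 10, 1783: 31 days (October has 31).
Nov 10, 1783 → Dec 10, 1783: 30 days (November has 30).
Dec 10, 1783 → Dec 16, 1783: 6 days.
Total: 950 days.

950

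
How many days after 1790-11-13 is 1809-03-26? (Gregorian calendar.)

6707

Nov 13, 1790 → Nov 13, 1791: 365 days.
Nov 13, 1791 → Nov 13, 1792: 366 days (Feb 29, 1792 is in that span).
Nov 13, 1792 → Nov 13, 1793: 365 days.
Nov 13, 1793 → Nov 13, 1794: 365 days.
Nov 13, 1794 → Nov 13, 1795: 365 days.
Nov 13, 1795 → Nov 13, 1796: 366 days (Feb 29, 1796 is in that span).
Nov 13, 1796 → Nov 13, 1797: 365 days.
Nov 13, 1797 → Nov 13, 1798: 365 days.
Nov 13, 1798 → Nov 13, 1799: 365 days.
Nov 13, 1799 → Nov 13, 1800: 365 days.
Nov 13, 1800 → Nov 13, 1801: 365 days.
Nov 13, 1801 → Nov 13, 1802: 365 days.
Nov 13, 1802 → Nov 13, 1803: 365 days.
Nov 13, 1803 → Nov 13, 1804: 366 days (Feb 29, 1804 is in that span).
Nov 13, 1804 → Nov 13, 1805: 365 days.
Nov 13, 1805 → Nov 13, 1806: 365 days.
Nov 13, 1806 → Nov 13, 1807: 365 days.
Nov 13, 1807 → Nov 13, 1808: 366 days (Feb 29, 1808 is in that span).
Nov 13, 1808 → Dec 13, 1808: 30 days (November has 30).
Dec 13, 1808 → Jan 13, 1809: 31 days (December has 31).
Jan 13, 1809 → Feb 13, 1809: 31 days (January has 31).
Feb 13, 1809 → Mar 13, 1809: 28 days (February has 28).
Mar 13, 1809 → Mar 26, 1809: 13 days.
Total: 6707 days.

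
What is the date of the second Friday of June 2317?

June 1, 2317 is a Friday.
The first Friday is therefore June 1 (same day).
The second Friday is 1 + 1×7 = June 8.

June 8, 2317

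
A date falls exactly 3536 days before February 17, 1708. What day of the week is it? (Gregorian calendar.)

Thursday

Feb 17, 1708 is a Friday.
3536 mod 7 = 1, so 3536 days before a Friday is Friday − 1 = Thursday.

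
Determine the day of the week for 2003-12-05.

Friday

Doomsday rule: the anchor day for the 2000s is Tuesday. For year 03: 3÷12 = 0 r 3, and 3÷4 = 0, so 0+3+0 = 3.
Tuesday + 3 ≡ Friday — that's 2003's doomsday.
In December the doomsday date is Dec 12.
Dec 5 is 7 days before Dec 12; 7 mod 7 = 0, so Friday − 0 = Friday.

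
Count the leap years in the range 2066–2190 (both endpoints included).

30

Multiples of 4 in [2066,2190]: 31.
Of those, multiples of 100: 1 (not leap unless ÷400).
Multiples of 400: 0.
Leap years = 31 − 1 + 0 = 30.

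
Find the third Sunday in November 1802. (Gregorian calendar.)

November 1, 1802 is a Monday.
The first Sunday is therefore November 7 (6 days later).
The third Sunday is 7 + 2×7 = November 21.

November 21, 1802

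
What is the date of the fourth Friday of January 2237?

January 1, 2237 is a Sunday.
The first Friday is therefore January 6 (5 days later).
The fourth Friday is 6 + 3×7 = January 27.

January 27, 2237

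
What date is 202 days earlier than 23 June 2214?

December 3, 2213

−23 → May 31, 2214 (end of May, 31 days; 179 left).
−31 → Apr 30, 2214 (end of Apr, 30 days; 148 left).
−30 → Mar 31, 2214 (end of Mar, 31 days; 118 left).
−31 → Feb 28, 2214 (end of Feb, 28 days; 87 left).
−28 → Jan 31, 2214 (end of Jan, 31 days; 59 left).
−31 → Dec 31, 2213 (end of Dec, 31 days; 28 left).
−28 → Dec 3, 2213.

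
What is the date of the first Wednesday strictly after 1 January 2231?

Jan 1, 2231 is a Saturday.
From Saturday to the next Wednesday is 4 days.
Jan 1, 2231 + 4 = Jan 5, 2231.

January 5, 2231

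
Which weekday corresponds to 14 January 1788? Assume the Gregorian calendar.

Doomsday rule: the anchor day for the 1700s is Sunday. For year 88: 88÷12 = 7 r 4, and 4÷4 = 1, so 7+4+1 = 12.
Sunday + 12 ≡ Friday — that's 1788's doomsday.
In January the doomsday date is Jan 4 (1788 is a leap year (divisible by 4)).
Jan 14 is 10 days after Jan 4; 10 mod 7 = 3, so Friday + 3 = Monday.

Monday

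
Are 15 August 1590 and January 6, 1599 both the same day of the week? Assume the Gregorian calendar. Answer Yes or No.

Yes

From Aug 15, 1590 to Jan 6, 1599 is 3066 days.
3066 mod 7 = 0, so they are the same weekday.
(Aug 15, 1590 is a Wednesday; Jan 6, 1599 is a Wednesday.)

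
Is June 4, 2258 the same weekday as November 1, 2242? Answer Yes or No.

From Nov 1, 2242 to Jun 4, 2258 is 5694 days.
5694 mod 7 = 3, so they are different weekdays.
(Nov 1, 2242 is a Tuesday; Jun 4, 2258 is a Friday.)

No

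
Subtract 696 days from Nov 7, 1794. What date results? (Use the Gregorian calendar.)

−365 (one year) → Nov 7, 1793 (331 left).
−7 → Oct 31, 1793 (end of Oct, 31 days; 324 left).
−31 → Sep 30, 1793 (end of Sep, 30 days; 293 left).
−30 → Aug 31, 1793 (end of Aug, 31 days; 263 left).
−31 → Jul 31, 1793 (end of Jul, 31 days; 232 left).
−31 → Jun 30, 1793 (end of Jun, 30 days; 201 left).
−30 → May 31, 1793 (end of May, 31 days; 171 left).
−31 → Apr 30, 1793 (end of Apr, 30 days; 140 left).
−30 → Mar 31, 1793 (end of Mar, 31 days; 110 left).
−31 → Feb 28, 1793 (end of Feb, 28 days; 79 left).
−28 → Jan 31, 1793 (end of Jan, 31 days; 51 left).
−31 → Dec 31, 1792 (end of Dec, 31 days; 20 left).
−20 → Dec 11, 1792.

December 11, 1792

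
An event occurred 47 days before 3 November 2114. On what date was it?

−3 → Oct 31, 2114 (end of Oct, 31 days; 44 left).
−31 → Sep 30, 2114 (end of Sep, 30 days; 13 left).
−13 → Sep 17, 2114.

September 17, 2114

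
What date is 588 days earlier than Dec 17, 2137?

May 8, 2136

−365 (one year) → Dec 17, 2136 (223 left).
−17 → Nov 30, 2136 (end of Nov, 30 days; 206 left).
−30 → Oct 31, 2136 (end of Oct, 31 days; 176 left).
−31 → Sep 30, 2136 (end of Sep, 30 days; 145 left).
−30 → Aug 31, 2136 (end of Aug, 31 days; 115 left).
−31 → Jul 31, 2136 (end of Jul, 31 days; 84 left).
−31 → Jun 30, 2136 (end of Jun, 30 days; 53 left).
−30 → May 31, 2136 (end of May, 31 days; 23 left).
−23 → May 8, 2136.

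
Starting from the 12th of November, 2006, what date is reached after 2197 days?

+365 (one year) → Nov 12, 2007 (1832 left).
+366 (one year; includes Feb 29, 2008) → Nov 12, 2008 (1466 left).
+365 (one year) → Nov 12, 2009 (1101 left).
+365 (one year) → Nov 12, 2010 (736 left).
+365 (one year) → Nov 12, 2011 (371 left).
Nov has 30 days: +19 → Dec 1, 2011 (352 left).
Dec has 31 days: +31 → Jan 1, 2012 (321 left).
Jan has 31 days: +31 → Feb 1, 2012 (290 left).
Feb has 29 days: +29 → Mar 1, 2012 (261 left).
Mar has 31 days: +31 → Apr 1, 2012 (230 left).
Apr has 30 days: +30 → May 1, 2012 (200 left).
May has 31 days: +31 → Jun 1, 2012 (169 left).
Jun has 30 days: +30 → Jul 1, 2012 (139 left).
Jul has 31 days: +31 → Aug 1, 2012 (108 left).
Aug has 31 days: +31 → Sep 1, 2012 (77 left).
Sep has 30 days: +30 → Oct 1, 2012 (47 left).
Oct has 31 days: +31 → Nov 1, 2012 (16 left).
+16 → Nov 17, 2012.

November 17, 2012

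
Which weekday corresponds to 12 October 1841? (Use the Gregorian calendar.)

Tuesday

Doomsday rule: the anchor day for the 1800s is Friday. For year 41: 41÷12 = 3 r 5, and 5÷4 = 1, so 3+5+1 = 9.
Friday + 9 ≡ Sunday — that's 1841's doomsday.
In October the doomsday date is Oct 10.
Oct 12 is 2 days after Oct 10; 2 mod 7 = 2, so Sunday + 2 = Tuesday.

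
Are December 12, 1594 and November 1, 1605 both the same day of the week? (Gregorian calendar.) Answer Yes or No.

From Dec 12, 1594 to Nov 1, 1605 is 3977 days.
3977 mod 7 = 1, so they are different weekdays.
(Dec 12, 1594 is a Monday; Nov 1, 1605 is a Tuesday.)

No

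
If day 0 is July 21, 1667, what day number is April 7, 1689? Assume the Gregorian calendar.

Jul 21, 1667 → Jul 21, 1668: 366 days (Feb 29, 1668 is in that span).
Jul 21, 1668 → Jul 21, 1669: 365 days.
Jul 21, 1669 → Jul 21, 1670: 365 days.
Jul 21, 1670 → Jul 21, 1671: 365 days.
Jul 21, 1671 → Jul 21, 1672: 366 days (Feb 29, 1672 is in that span).
Jul 21, 1672 → Jul 21, 1673: 365 days.
Jul 21, 1673 → Jul 21, 1674: 365 days.
Jul 21, 1674 → Jul 21, 1675: 365 days.
Jul 21, 1675 → Jul 21, 1676: 366 days (Feb 29, 1676 is in that span).
Jul 21, 1676 → Jul 21, 1677: 365 days.
Jul 21, 1677 → Jul 21, 1678: 365 days.
Jul 21, 1678 → Jul 21, 1679: 365 days.
Jul 21, 1679 → Jul 21, 1680: 366 days (Feb 29, 1680 is in that span).
Jul 21, 1680 → Jul 21, 1681: 365 days.
Jul 21, 1681 → Jul 21, 1682: 365 days.
Jul 21, 1682 → Jul 21, 1683: 365 days.
Jul 21, 1683 → Jul 21, 1684: 366 days (Feb 29, 1684 is in that span).
Jul 21, 1684 → Jul 21, 1685: 365 days.
Jul 21, 1685 → Jul 21, 1686: 365 days.
Jul 21, 1686 → Jul 21, 1687: 365 days.
Jul 21, 1687 → Jul 21, 1688: 366 days (Feb 29, 1688 is in that span).
Jul 21, 1688 → Aug 21, 1688: 31 days (July has 31).
Aug 21, 1688 → Sep 21, 1688: 31 days (August has 31).
Sep 21, 1688 → Oct 21, 1688: 30 days (September has 30).
Oct 21, 1688 → Nov 21, 1688: 31 days (October has 31).
Nov 21, 1688 → Dec 21, 1688: 30 days (November has 30).
Dec 21, 1688 → Jan 21, 1689: 31 days (December has 31).
Jan 21, 1689 → Feb 21, 1689: 31 days (January has 31).
Feb 21, 1689 → Mar 21, 1689: 28 days (February has 28).
Mar 21, 1689 → Apr 7, 1689: 17 days.
Total: 7931 days.

7931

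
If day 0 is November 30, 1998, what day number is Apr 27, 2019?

Nov 30, 1998 → Nov 30, 1999: 365 days.
Nov 30, 1999 → Nov 30, 2000: 366 days (Feb 29, 2000 is in that span).
Nov 30, 2000 → Nov 30, 2001: 365 days.
Nov 30, 2001 → Nov 30, 2002: 365 days.
Nov 30, 2002 → Nov 30, 2003: 365 days.
Nov 30, 2003 → Nov 30, 2004: 366 days (Feb 29, 2004 is in that span).
Nov 30, 2004 → Nov 30, 2005: 365 days.
Nov 30, 2005 → Nov 30, 2006: 365 days.
Nov 30, 2006 → Nov 30, 2007: 365 days.
Nov 30, 2007 → Nov 30, 2008: 366 days (Feb 29, 2008 is in that span).
Nov 30, 2008 → Nov 30, 2009: 365 days.
Nov 30, 2009 → Nov 30, 2010: 365 days.
Nov 30, 2010 → Nov 30, 2011: 365 days.
Nov 30, 2011 → Nov 30, 2012: 366 days (Feb 29, 2012 is in that span).
Nov 30, 2012 → Nov 30, 2013: 365 days.
Nov 30, 2013 → Nov 30, 2014: 365 days.
Nov 30, 2014 → Nov 30, 2015: 365 days.
Nov 30, 2015 → Nov 30, 2016: 366 days (Feb 29, 2016 is in that span).
Nov 30, 2016 → Nov 30, 2017: 365 days.
Nov 30, 2017 → Nov 30, 2018: 365 days.
Nov 30, 2018 → Dec 30, 2018: 30 days (November has 30).
Dec 30, 2018 → Jan 30, 2019: 31 days (December has 31).
Jan 30, 2019 → Feb 28, 2019: 29 days (January has 31).
Feb 28, 2019 → Mar 28, 2019: 28 days (February has 28).
Mar 28, 2019 → Apr 27, 2019: 30 days.
Total: 7453 days.

7453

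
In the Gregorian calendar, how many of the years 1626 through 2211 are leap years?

141

Multiples of 4 in [1626,2211]: 146.
Of those, multiples of 100: 6 (not leap unless ÷400).
Multiples of 400: 1.
Leap years = 146 − 6 + 1 = 141.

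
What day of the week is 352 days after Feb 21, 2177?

Sunday

Feb 21, 2177 is a Friday.
352 mod 7 = 2, so 352 days after a Friday is Friday + 2 = Sunday.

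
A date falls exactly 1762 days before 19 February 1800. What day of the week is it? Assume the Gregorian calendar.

Friday

Feb 19, 1800 is a Wednesday.
1762 mod 7 = 5, so 1762 days before a Wednesday is Wednesday − 5 = Friday.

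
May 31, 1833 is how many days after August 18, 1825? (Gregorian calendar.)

2843

Aug 18, 1825 → Aug 18, 1826: 365 days.
Aug 18, 1826 → Aug 18, 1827: 365 days.
Aug 18, 1827 → Aug 18, 1828: 366 days (Feb 29, 1828 is in that span).
Aug 18, 1828 → Aug 18, 1829: 365 days.
Aug 18, 1829 → Aug 18, 1830: 365 days.
Aug 18, 1830 → Aug 18, 1831: 365 days.
Aug 18, 1831 → Aug 18, 1832: 366 days (Feb 29, 1832 is in that span).
Aug 18, 1832 → Sep 18, 1832: 31 days (August has 31).
Sep 18, 1832 → Oct 18, 1832: 30 days (September has 30).
Oct 18, 1832 → Nov 18, 1832: 31 days (October has 31).
Nov 18, 1832 → Dec 18, 1832: 30 days (November has 30).
Dec 18, 1832 → Jan 18, 1833: 31 days (December has 31).
Jan 18, 1833 → Feb 18, 1833: 31 days (January has 31).
Feb 18, 1833 → Mar 18, 1833: 28 days (February has 28).
Mar 18, 1833 → Apr 18, 1833: 31 days (March has 31).
Apr 18, 1833 → May 18, 1833: 30 days (April has 30).
May 18, 1833 → May 31, 1833: 13 days.
Total: 2843 days.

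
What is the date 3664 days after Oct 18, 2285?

October 30, 2295

+365 (one year) → Oct 18, 2286 (3299 left).
+365 (one year) → Oct 18, 2287 (2934 left).
+366 (one year; includes Feb 29, 2288) → Oct 18, 2288 (2568 left).
+365 (one year) → Oct 18, 2289 (2203 left).
+365 (one year) → Oct 18, 2290 (1838 left).
+365 (one year) → Oct 18, 2291 (1473 left).
+366 (one year; includes Feb 29, 2292) → Oct 18, 2292 (1107 left).
+365 (one year) → Oct 18, 2293 (742 left).
+365 (one year) → Oct 18, 2294 (377 left).
Oct has 31 days: +14 → Nov 1, 2294 (363 left).
Nov has 30 days: +30 → Dec 1, 2294 (333 left).
Dec has 31 days: +31 → Jan 1, 2295 (302 left).
Jan has 31 days: +31 → Feb 1, 2295 (271 left).
Feb has 28 days: +28 → Mar 1, 2295 (243 left).
Mar has 31 days: +31 → Apr 1, 2295 (212 left).
Apr has 30 days: +30 → May 1, 2295 (182 left).
May has 31 days: +31 → Jun 1, 2295 (151 left).
Jun has 30 days: +30 → Jul 1, 2295 (121 left).
Jul has 31 days: +31 → Aug 1, 2295 (90 left).
Aug has 31 days: +31 → Sep 1, 2295 (59 left).
Sep has 30 days: +30 → Oct 1, 2295 (29 left).
+29 → Oct 30, 2295.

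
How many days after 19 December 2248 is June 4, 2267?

Dec 19, 2248 → Dec 19, 2249: 365 days.
Dec 19, 2249 → Dec 19, 2250: 365 days.
Dec 19, 2250 → Dec 19, 2251: 365 days.
Dec 19, 2251 → Dec 19, 2252: 366 days (Feb 29, 2252 is in that span).
Dec 19, 2252 → Dec 19, 2253: 365 days.
Dec 19, 2253 → Dec 19, 2254: 365 days.
Dec 19, 2254 → Dec 19, 2255: 365 days.
Dec 19, 2255 → Dec 19, 2256: 366 days (Feb 29, 2256 is in that span).
Dec 19, 2256 → Dec 19, 2257: 365 days.
Dec 19, 2257 → Dec 19, 2258: 365 days.
Dec 19, 2258 → Dec 19, 2259: 365 days.
Dec 19, 2259 → Dec 19, 2260: 366 days (Feb 29, 2260 is in that span).
Dec 19, 2260 → Dec 19, 2261: 365 days.
Dec 19, 2261 → Dec 19, 2262: 365 days.
Dec 19, 2262 → Dec 19, 2263: 365 days.
Dec 19, 2263 → Dec 19, 2264: 366 days (Feb 29, 2264 is in that span).
Dec 19, 2264 → Dec 19, 2265: 365 days.
Dec 19, 2265 → Dec 19, 2266: 365 days.
Dec 19, 2266 → Jan 19, 2267: 31 days (December has 31).
Jan 19, 2267 → Feb 19, 2267: 31 days (January has 31).
Feb 19, 2267 → Mar 19, 2267: 28 days (February has 28).
Mar 19, 2267 → Apr 19, 2267: 31 days (March has 31).
Apr 19, 2267 → May 19, 2267: 30 days (April has 30).
May 19, 2267 → Jun 4, 2267: 16 days.
Total: 6741 days.

6741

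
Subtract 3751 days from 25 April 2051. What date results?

−365 (one year) → Apr 25, 2050 (3386 left).
−365 (one year) → Apr 25, 2049 (3021 left).
−365 (one year) → Apr 25, 2048 (2656 left).
−366 (one year; includes Feb 29, 2048) → Apr 25, 2047 (2290 left).
−365 (one year) → Apr 25, 2046 (1925 left).
−365 (one year) → Apr 25, 2045 (1560 left).
−365 (one year) → Apr 25, 2044 (1195 left).
−366 (one year; includes Feb 29, 2044) → Apr 25, 2043 (829 left).
−365 (one year) → Apr 25, 2042 (464 left).
−365 (one year) → Apr 25, 2041 (99 left).
−25 → Mar 31, 2041 (end of Mar, 31 days; 74 left).
−31 → Feb 28, 2041 (end of Feb, 28 days; 43 left).
−28 → Jan 31, 2041 (end of Jan, 31 days; 15 left).
−15 → Jan 16, 2041.

January 16, 2041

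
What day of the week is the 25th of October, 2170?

Thursday

Doomsday rule: the anchor day for the 2100s is Sunday. For year 70: 70÷12 = 5 r 10, and 10÷4 = 2, so 5+10+2 = 17.
Sunday + 17 ≡ Wednesday — that's 2170's doomsday.
In October the doomsday date is Oct 10.
Oct 25 is 15 days after Oct 10; 15 mod 7 = 1, so Wednesday + 1 = Thursday.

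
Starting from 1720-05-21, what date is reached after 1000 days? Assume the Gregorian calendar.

February 15, 1723

+365 (one year) → May 21, 1721 (635 left).
+365 (one year) → May 21, 1722 (270 left).
May has 31 days: +11 → Jun 1, 1722 (259 left).
Jun has 30 days: +30 → Jul 1, 1722 (229 left).
Jul has 31 days: +31 → Aug 1, 1722 (198 left).
Aug has 31 days: +31 → Sep 1, 1722 (167 left).
Sep has 30 days: +30 → Oct 1, 1722 (137 left).
Oct has 31 days: +31 → Nov 1, 1722 (106 left).
Nov has 30 days: +30 → Dec 1, 1722 (76 left).
Dec has 31 days: +31 → Jan 1, 1723 (45 left).
Jan has 31 days: +31 → Feb 1, 1723 (14 left).
+14 → Feb 15, 1723.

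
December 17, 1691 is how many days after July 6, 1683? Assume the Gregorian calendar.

3086

Jul 6, 1683 → Jul 6, 1684: 366 days (Feb 29, 1684 is in that span).
Jul 6, 1684 → Jul 6, 1685: 365 days.
Jul 6, 1685 → Jul 6, 1686: 365 days.
Jul 6, 1686 → Jul 6, 1687: 365 days.
Jul 6, 1687 → Jul 6, 1688: 366 days (Feb 29, 1688 is in that span).
Jul 6, 1688 → Jul 6, 1689: 365 days.
Jul 6, 1689 → Jul 6, 1690: 365 days.
Jul 6, 1690 → Jul 6, 1691: 365 days.
Jul 6, 1691 → Aug 6, 1691: 31 days (July has 31).
Aug 6, 1691 → Sep 6, 1691: 31 days (August has 31).
Sep 6, 1691 → Oct 6, 1691: 30 days (September has 30).
Oct 6, 1691 → Nov 6, 1691: 31 days (October has 31).
Nov 6, 1691 → Dec 6, 1691: 30 days (November has 30).
Dec 6, 1691 → Dec 17, 1691: 11 days.
Total: 3086 days.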